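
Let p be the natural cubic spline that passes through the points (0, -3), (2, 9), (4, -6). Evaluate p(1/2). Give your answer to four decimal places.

Let M_i = p''(x_i). Step sizes h_i = 2, 2; slopes of the chords Δ_i = (y_(i+1) - y_i)/h_i = 6, -15/2.
  2·M_0 + 8·M_1 + 2·M_2 = 6(Δ_1 - Δ_0) = -81
Natural end conditions: M_0 = M_2 = 0.
Solving the tridiagonal system: M_0 = 0, M_1 = -81/8, M_2 = 0.
On [0, 2], p(x) = -3 + 75/8·x + 0·x² - 27/32·x³.
With x = 1/2: p(1/2) = 405/256.

1.5820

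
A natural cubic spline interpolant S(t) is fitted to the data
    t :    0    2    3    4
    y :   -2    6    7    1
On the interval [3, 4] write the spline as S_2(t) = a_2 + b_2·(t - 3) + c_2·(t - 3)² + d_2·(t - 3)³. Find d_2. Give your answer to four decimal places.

1.6957

With m_i denoting the second derivative at x_i, h_i = 2, 1, 1, and Δ_i = (y_(i+1) − y_i)/h_i = 4, 1, -6:
  2·m_0 + 6·m_1 + 1·m_2 = 6(Δ_1 - Δ_0) = -18
  1·m_1 + 4·m_2 + 1·m_3 = 6(Δ_2 - Δ_1) = -42
Natural end conditions: m_0 = m_3 = 0.
Hence m_0 = 0, m_1 = -30/23, m_2 = -234/23, m_3 = 0.
On [3, 4], with S_2(t) = a_2 + b_2·(t - 3) + c_2·(t - 3)² + d_2·(t - 3)³: c_2 = m_2/2 = -117/23, d_2 = (m_3 - m_2)/(6h_2) = 39/23, b_2 = Δ_2 - h_2(2m_2 + m_3)/6 = -60/23.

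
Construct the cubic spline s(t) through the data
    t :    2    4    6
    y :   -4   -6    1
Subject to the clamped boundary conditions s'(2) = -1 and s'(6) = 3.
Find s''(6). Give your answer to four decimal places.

-3.1250

Let M_i = s''(x_i). Step sizes h_i = 2, 2; slopes of the chords Δ_i = (y_(i+1) - y_i)/h_i = -1, 7/2.
  2·M_0 + 8·M_1 + 2·M_2 = 6(Δ_1 - Δ_0) = 27
Clamped end conditions give two more equations: 2h_0·M_0 + h_0·M_1 = 6(Δ_0 - s'(2)) = 0 and h_1·M_1 + 2h_1·M_2 = 6(s'(6) - Δ_1) = -3.
Solving the tridiagonal system: M_0 = -19/8, M_1 = 19/4, M_2 = -25/8.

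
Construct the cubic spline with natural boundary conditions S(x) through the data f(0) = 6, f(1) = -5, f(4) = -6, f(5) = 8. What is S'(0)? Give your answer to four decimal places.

Let m_i = S''(x_i). Step sizes h_i = 1, 3, 1; slopes of the chords Δ_i = (y_(i+1) - y_i)/h_i = -11, -1/3, 14.
  1·m_0 + 8·m_1 + 3·m_2 = 6(Δ_1 - Δ_0) = 64
  3·m_1 + 8·m_2 + 1·m_3 = 6(Δ_2 - Δ_1) = 86
Natural end conditions: m_0 = m_3 = 0.
Solving: m_0 = 0, m_1 = 254/55, m_2 = 496/55, m_3 = 0.
On [0, 1], S'(x) = b_0 + 2c_0·x + 3d_0·x² with b_0 = Δ_0 - h_0(2m_0 + m_1)/6 = -1942/165, c_0 = m_0/2 = 0, d_0 = (m_1 - m_0)/(6h_0) = 127/165. So S'(0) = -1942/165.

-11.7697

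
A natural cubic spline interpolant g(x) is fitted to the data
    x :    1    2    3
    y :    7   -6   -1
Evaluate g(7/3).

-6

With M_i denoting the second derivative at x_i, h_i = 1, 1, and Δ_i = (y_(i+1) − y_i)/h_i = -13, 5:
  1·M_0 + 4·M_1 + 1·M_2 = 6(Δ_1 - Δ_0) = 108
Natural end conditions: M_0 = M_2 = 0.
Solving: M_0 = 0, M_1 = 27, M_2 = 0.
On [2, 3], g(x) = -6 - 4·(x - 2) + 27/2·(x - 2)² - 9/2·(x - 2)³.
With (x - 2) = 1/3: g(7/3) = -6.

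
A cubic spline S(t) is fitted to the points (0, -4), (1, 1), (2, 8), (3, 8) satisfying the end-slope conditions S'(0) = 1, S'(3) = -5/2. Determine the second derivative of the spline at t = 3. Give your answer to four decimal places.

-2.1333

Let m_i = S''(x_i). Step sizes h_i = 1, 1, 1; slopes of the chords Δ_i = (y_(i+1) - y_i)/h_i = 5, 7, 0.
  1·m_0 + 4·m_1 + 1·m_2 = 6(Δ_1 - Δ_0) = 12
  1·m_1 + 4·m_2 + 1·m_3 = 6(Δ_2 - Δ_1) = -42
Clamped end conditions give two more equations: 2h_0·m_0 + h_0·m_1 = 6(Δ_0 - S'(0)) = 24 and h_2·m_2 + 2h_2·m_3 = 6(S'(3) - Δ_2) = -15.
Solving: m_0 = 157/15, m_1 = 46/15, m_2 = -161/15, m_3 = -32/15.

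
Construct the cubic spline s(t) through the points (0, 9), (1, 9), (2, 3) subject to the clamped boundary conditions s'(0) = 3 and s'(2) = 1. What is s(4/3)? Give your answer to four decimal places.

Put m_i = s'' at the i-th knot. Here h = (1, 1) and Δ = (0, -6), so the interior equations h_(i-1)·m_(i-1) + 2(h_(i-1)+h_i)·m_i + h_i·m_(i+1) = 6(Δ_i − Δ_(i-1)) read
  1·m_0 + 4·m_1 + 1·m_2 = 6(Δ_1 - Δ_0) = -36
Clamped end conditions give two more equations: 2h_0·m_0 + h_0·m_1 = 6(Δ_0 - s'(0)) = -18 and h_1·m_1 + 2h_1·m_2 = 6(s'(2) - Δ_1) = 42.
Hence m_0 = -1, m_1 = -16, m_2 = 29.
On [1, 2], s(t) = 9 - 11/2·(t - 1) - 8·(t - 1)² + 15/2·(t - 1)³.
With (t - 1) = 1/3: s(4/3) = 59/9.

6.5556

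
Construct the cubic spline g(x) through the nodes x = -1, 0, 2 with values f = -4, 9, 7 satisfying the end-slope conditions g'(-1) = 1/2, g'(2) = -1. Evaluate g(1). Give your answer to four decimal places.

11.3750

Let M_i = g''(x_i). Step sizes h_i = 1, 2; slopes of the chords Δ_i = (y_(i+1) - y_i)/h_i = 13, -1.
  1·M_0 + 6·M_1 + 2·M_2 = 6(Δ_1 - Δ_0) = -84
Clamped end conditions give two more equations: 2h_0·M_0 + h_0·M_1 = 6(Δ_0 - g'(-1)) = 75 and h_1·M_1 + 2h_1·M_2 = 6(g'(2) - Δ_1) = 0.
Solving the tridiagonal system: M_0 = 51, M_1 = -27, M_2 = 27/2.
On [0, 2], g(x) = 9 + 25/2·x - 27/2·x² + 27/8·x³.
With x = 1: g(1) = 91/8.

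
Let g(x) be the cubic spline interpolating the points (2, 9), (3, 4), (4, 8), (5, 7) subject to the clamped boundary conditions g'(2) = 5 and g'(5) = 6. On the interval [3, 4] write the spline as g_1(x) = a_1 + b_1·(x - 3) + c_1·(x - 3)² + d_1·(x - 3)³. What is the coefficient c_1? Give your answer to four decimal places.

15.3333

Write M_i for g''(x_i). With h_i = 1, 1, 1 and divided differences Δ_i = -5, 4, -1, the continuity of g' gives the tridiagonal system
  1·M_0 + 4·M_1 + 1·M_2 = 6(Δ_1 - Δ_0) = 54
  1·M_1 + 4·M_2 + 1·M_3 = 6(Δ_2 - Δ_1) = -30
Clamped end conditions give two more equations: 2h_0·M_0 + h_0·M_1 = 6(Δ_0 - g'(2)) = -60 and h_2·M_2 + 2h_2·M_3 = 6(g'(5) - Δ_2) = 42.
Solving: M_0 = -136/3, M_1 = 92/3, M_2 = -70/3, M_3 = 98/3.
On [3, 4], with g_1(x) = a_1 + b_1·(x - 3) + c_1·(x - 3)² + d_1·(x - 3)³: c_1 = M_1/2 = 46/3, d_1 = (M_2 - M_1)/(6h_1) = -9, b_1 = Δ_1 - h_1(2M_1 + M_2)/6 = -7/3.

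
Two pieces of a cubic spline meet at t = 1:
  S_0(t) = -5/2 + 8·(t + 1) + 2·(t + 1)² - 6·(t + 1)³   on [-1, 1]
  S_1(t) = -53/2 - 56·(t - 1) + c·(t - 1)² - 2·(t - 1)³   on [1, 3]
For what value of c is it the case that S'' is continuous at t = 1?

S_0''(t) = 4 - 36·(t + 1), so S_0''(1) = -68. On the right, S_1''(1) = 2c, so c = -34.

-34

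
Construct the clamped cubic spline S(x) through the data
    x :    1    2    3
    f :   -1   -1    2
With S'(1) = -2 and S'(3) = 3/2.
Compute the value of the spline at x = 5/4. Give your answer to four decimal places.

-1.3926

Let m_i = S''(x_i). Step sizes h_i = 1, 1; slopes of the chords Δ_i = (y_(i+1) - y_i)/h_i = 0, 3.
  1·m_0 + 4·m_1 + 1·m_2 = 6(Δ_1 - Δ_0) = 18
Clamped end conditions give two more equations: 2h_0·m_0 + h_0·m_1 = 6(Δ_0 - S'(1)) = 12 and h_1·m_1 + 2h_1·m_2 = 6(S'(3) - Δ_1) = -9.
Solving the tridiagonal system: m_0 = 13/4, m_1 = 11/2, m_2 = -29/4.
On [1, 2], S(x) = -1 - 2·(x - 1) + 13/8·(x - 1)² + 3/8·(x - 1)³.
With (x - 1) = 1/4: S(5/4) = -713/512.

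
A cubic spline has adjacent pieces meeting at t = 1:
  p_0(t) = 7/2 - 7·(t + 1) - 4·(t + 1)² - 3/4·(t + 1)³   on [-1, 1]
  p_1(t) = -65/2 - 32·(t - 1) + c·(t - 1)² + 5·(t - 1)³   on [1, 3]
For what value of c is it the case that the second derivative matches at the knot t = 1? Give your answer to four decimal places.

p_0''(t) = -8 - 9/2·(t + 1), so p_0''(1) = -17. On the right, p_1''(1) = 2c, so c = -17/2.

-8.5000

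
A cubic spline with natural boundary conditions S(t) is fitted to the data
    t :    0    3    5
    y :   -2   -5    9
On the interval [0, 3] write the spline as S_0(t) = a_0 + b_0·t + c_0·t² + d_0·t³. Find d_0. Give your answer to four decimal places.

0.2667

Let M_i = S''(x_i). Step sizes h_i = 3, 2; slopes of the chords Δ_i = (y_(i+1) - y_i)/h_i = -1, 7.
  3·M_0 + 10·M_1 + 2·M_2 = 6(Δ_1 - Δ_0) = 48
Natural end conditions: M_0 = M_2 = 0.
Hence M_0 = 0, M_1 = 24/5, M_2 = 0.
On [0, 3], with S_0(t) = a_0 + b_0·t + c_0·t² + d_0·t³: c_0 = M_0/2 = 0, d_0 = (M_1 - M_0)/(6h_0) = 4/15, b_0 = Δ_0 - h_0(2M_0 + M_1)/6 = -17/5.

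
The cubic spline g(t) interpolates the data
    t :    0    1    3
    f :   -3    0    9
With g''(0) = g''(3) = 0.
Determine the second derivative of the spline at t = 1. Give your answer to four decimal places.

1.5000

Let σ_i = g''(x_i). Step sizes h_i = 1, 2; slopes of the chords Δ_i = (y_(i+1) - y_i)/h_i = 3, 9/2.
  1·σ_0 + 6·σ_1 + 2·σ_2 = 6(Δ_1 - Δ_0) = 9
Natural end conditions: σ_0 = σ_2 = 0.
Forward elimination and back-substitution give σ_0 = 0, σ_1 = 3/2, σ_2 = 0.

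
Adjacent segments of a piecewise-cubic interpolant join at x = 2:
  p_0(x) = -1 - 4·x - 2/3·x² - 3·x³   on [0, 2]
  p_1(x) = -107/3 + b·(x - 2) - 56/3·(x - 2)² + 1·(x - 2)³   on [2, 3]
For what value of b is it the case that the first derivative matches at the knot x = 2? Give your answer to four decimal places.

-42.6667

p_0'(x) = -4 - 4/3·x - 9·x², so p_0'(2) = -128/3. On the right, p_1'(2) = b, so b = -128/3.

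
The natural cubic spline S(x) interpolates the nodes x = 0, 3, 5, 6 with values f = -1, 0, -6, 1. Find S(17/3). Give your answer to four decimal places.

Write σ_i for S''(x_i). With h_i = 3, 2, 1 and divided differences Δ_i = 1/3, -3, 7, the continuity of S' gives the tridiagonal system
  3·σ_0 + 10·σ_1 + 2·σ_2 = 6(Δ_1 - Δ_0) = -20
  2·σ_1 + 6·σ_2 + 1·σ_3 = 6(Δ_2 - Δ_1) = 60
Natural end conditions: σ_0 = σ_3 = 0.
Solving: σ_0 = 0, σ_1 = -30/7, σ_2 = 80/7, σ_3 = 0.
On [5, 6], S(x) = -6 + 67/21·(x - 5) + 40/7·(x - 5)² - 40/21·(x - 5)³.
With (x - 5) = 2/3: S(17/3) = -1076/567.

-1.8977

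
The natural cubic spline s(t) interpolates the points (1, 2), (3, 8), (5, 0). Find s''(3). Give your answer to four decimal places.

-5.2500

Put σ_i = s'' at the i-th knot. Here h = (2, 2) and Δ = (3, -4), so the interior equations h_(i-1)·σ_(i-1) + 2(h_(i-1)+h_i)·σ_i + h_i·σ_(i+1) = 6(Δ_i − Δ_(i-1)) read
  2·σ_0 + 8·σ_1 + 2·σ_2 = 6(Δ_1 - Δ_0) = -42
Natural end conditions: σ_0 = σ_2 = 0.
Solving: σ_0 = 0, σ_1 = -21/4, σ_2 = 0.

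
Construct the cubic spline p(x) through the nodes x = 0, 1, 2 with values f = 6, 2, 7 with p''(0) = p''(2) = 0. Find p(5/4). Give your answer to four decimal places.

With σ_i denoting the second derivative at x_i, h_i = 1, 1, and Δ_i = (y_(i+1) − y_i)/h_i = -4, 5:
  1·σ_0 + 4·σ_1 + 1·σ_2 = 6(Δ_1 - Δ_0) = 54
Natural end conditions: σ_0 = σ_2 = 0.
Forward elimination and back-substitution give σ_0 = 0, σ_1 = 27/2, σ_2 = 0.
On [1, 2], p(x) = 2 + 1/2·(x - 1) + 27/4·(x - 1)² - 9/4·(x - 1)³.
With (x - 1) = 1/4: p(5/4) = 643/256.

2.5117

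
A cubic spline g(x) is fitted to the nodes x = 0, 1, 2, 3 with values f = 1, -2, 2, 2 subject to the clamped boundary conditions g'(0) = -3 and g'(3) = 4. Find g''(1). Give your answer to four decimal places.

Let σ_i = g''(x_i). Step sizes h_i = 1, 1, 1; slopes of the chords Δ_i = (y_(i+1) - y_i)/h_i = -3, 4, 0.
  1·σ_0 + 4·σ_1 + 1·σ_2 = 6(Δ_1 - Δ_0) = 42
  1·σ_1 + 4·σ_2 + 1·σ_3 = 6(Δ_2 - Δ_1) = -24
Clamped end conditions give two more equations: 2h_0·σ_0 + h_0·σ_1 = 6(Δ_0 - g'(0)) = 0 and h_2·σ_2 + 2h_2·σ_3 = 6(g'(3) - Δ_2) = 24.
Solving the tridiagonal system: σ_0 = -122/15, σ_1 = 244/15, σ_2 = -224/15, σ_3 = 292/15.

16.2667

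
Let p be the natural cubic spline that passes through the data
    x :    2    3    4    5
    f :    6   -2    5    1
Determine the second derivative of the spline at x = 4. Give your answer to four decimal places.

-23.6000

Let M_i = p''(x_i). Step sizes h_i = 1, 1, 1; slopes of the chords Δ_i = (y_(i+1) - y_i)/h_i = -8, 7, -4.
  1·M_0 + 4·M_1 + 1·M_2 = 6(Δ_1 - Δ_0) = 90
  1·M_1 + 4·M_2 + 1·M_3 = 6(Δ_2 - Δ_1) = -66
Natural end conditions: M_0 = M_3 = 0.
Forward elimination and back-substitution give M_0 = 0, M_1 = 142/5, M_2 = -118/5, M_3 = 0.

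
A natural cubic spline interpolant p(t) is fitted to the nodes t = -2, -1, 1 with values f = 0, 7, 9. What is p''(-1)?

Put M_i = p'' at the i-th knot. Here h = (1, 2) and Δ = (7, 1), so the interior equations h_(i-1)·M_(i-1) + 2(h_(i-1)+h_i)·M_i + h_i·M_(i+1) = 6(Δ_i − Δ_(i-1)) read
  1·M_0 + 6·M_1 + 2·M_2 = 6(Δ_1 - Δ_0) = -36
Natural end conditions: M_0 = M_2 = 0.
Forward elimination and back-substitution give M_0 = 0, M_1 = -6, M_2 = 0.

-6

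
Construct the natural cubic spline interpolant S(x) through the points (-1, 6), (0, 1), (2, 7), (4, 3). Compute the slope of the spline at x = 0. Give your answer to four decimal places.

With m_i denoting the second derivative at x_i, h_i = 1, 2, 2, and Δ_i = (y_(i+1) − y_i)/h_i = -5, 3, -2:
  1·m_0 + 6·m_1 + 2·m_2 = 6(Δ_1 - Δ_0) = 48
  2·m_1 + 8·m_2 + 2·m_3 = 6(Δ_2 - Δ_1) = -30
Natural end conditions: m_0 = m_3 = 0.
Solving: m_0 = 0, m_1 = 111/11, m_2 = -69/11, m_3 = 0.
On [0, 2], S'(x) = b_1 + 2c_1·x + 3d_1·x² with b_1 = Δ_1 - h_1(2m_1 + m_2)/6 = -18/11, c_1 = m_1/2 = 111/22, d_1 = (m_2 - m_1)/(6h_1) = -15/11. So S'(0) = -18/11.

-1.6364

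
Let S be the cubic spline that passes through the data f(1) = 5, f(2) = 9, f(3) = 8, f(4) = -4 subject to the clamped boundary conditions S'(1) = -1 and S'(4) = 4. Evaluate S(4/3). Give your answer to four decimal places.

Put M_i = S'' at the i-th knot. Here h = (1, 1, 1) and Δ = (4, -1, -12), so the interior equations h_(i-1)·M_(i-1) + 2(h_(i-1)+h_i)·M_i + h_i·M_(i+1) = 6(Δ_i − Δ_(i-1)) read
  1·M_0 + 4·M_1 + 1·M_2 = 6(Δ_1 - Δ_0) = -30
  1·M_1 + 4·M_2 + 1·M_3 = 6(Δ_2 - Δ_1) = -66
Clamped end conditions give two more equations: 2h_0·M_0 + h_0·M_1 = 6(Δ_0 - S'(1)) = 30 and h_2·M_2 + 2h_2·M_3 = 6(S'(4) - Δ_2) = 96.
Forward elimination and back-substitution give M_0 = 254/15, M_1 = -58/15, M_2 = -472/15, M_3 = 956/15.
On [1, 2], S(x) = 5 - 1·(x - 1) + 127/15·(x - 1)² - 52/15·(x - 1)³.
With (x - 1) = 1/3: S(4/3) = 2219/405.

5.4790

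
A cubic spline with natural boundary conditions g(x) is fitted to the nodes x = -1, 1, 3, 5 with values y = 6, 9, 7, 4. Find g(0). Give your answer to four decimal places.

7.9750

Let σ_i = g''(x_i). Step sizes h_i = 2, 2, 2; slopes of the chords Δ_i = (y_(i+1) - y_i)/h_i = 3/2, -1, -3/2.
  2·σ_0 + 8·σ_1 + 2·σ_2 = 6(Δ_1 - Δ_0) = -15
  2·σ_1 + 8·σ_2 + 2·σ_3 = 6(Δ_2 - Δ_1) = -3
Natural end conditions: σ_0 = σ_3 = 0.
Solving the tridiagonal system: σ_0 = 0, σ_1 = -19/10, σ_2 = 1/10, σ_3 = 0.
On [-1, 1], g(x) = 6 + 32/15·(x + 1) + 0·(x + 1)² - 19/120·(x + 1)³.
With (x + 1) = 1: g(0) = 319/40.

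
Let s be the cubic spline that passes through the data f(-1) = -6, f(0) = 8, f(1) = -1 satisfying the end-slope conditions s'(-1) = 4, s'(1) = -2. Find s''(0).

-63

With M_i denoting the second derivative at x_i, h_i = 1, 1, and Δ_i = (y_(i+1) − y_i)/h_i = 14, -9:
  1·M_0 + 4·M_1 + 1·M_2 = 6(Δ_1 - Δ_0) = -138
Clamped end conditions give two more equations: 2h_0·M_0 + h_0·M_1 = 6(Δ_0 - s'(-1)) = 60 and h_1·M_1 + 2h_1·M_2 = 6(s'(1) - Δ_1) = 42.
Hence M_0 = 123/2, M_1 = -63, M_2 = 105/2.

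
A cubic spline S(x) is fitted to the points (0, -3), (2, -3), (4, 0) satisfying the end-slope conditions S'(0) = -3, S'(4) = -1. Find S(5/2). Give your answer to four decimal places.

Write σ_i for S''(x_i). With h_i = 2, 2 and divided differences Δ_i = 0, 3/2, the continuity of S' gives the tridiagonal system
  2·σ_0 + 8·σ_1 + 2·σ_2 = 6(Δ_1 - Δ_0) = 9
Clamped end conditions give two more equations: 2h_0·σ_0 + h_0·σ_1 = 6(Δ_0 - S'(0)) = 18 and h_1·σ_1 + 2h_1·σ_2 = 6(S'(4) - Δ_1) = -15.
Solving: σ_0 = 31/8, σ_1 = 5/4, σ_2 = -35/8.
On [2, 4], S(x) = -3 + 17/8·(x - 2) + 5/8·(x - 2)² - 15/32·(x - 2)³.
With (x - 2) = 1/2: S(5/2) = -471/256.

-1.8398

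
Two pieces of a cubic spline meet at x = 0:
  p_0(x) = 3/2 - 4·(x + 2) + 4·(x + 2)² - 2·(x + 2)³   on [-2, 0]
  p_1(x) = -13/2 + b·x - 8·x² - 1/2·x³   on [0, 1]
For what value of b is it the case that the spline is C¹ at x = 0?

p_0'(x) = -4 + 8·(x + 2) - 6·(x + 2)², so p_0'(0) = -12. On the right, p_1'(0) = b, so b = -12.

-12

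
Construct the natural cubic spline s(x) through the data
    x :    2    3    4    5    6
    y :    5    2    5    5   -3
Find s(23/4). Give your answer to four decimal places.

Write M_i for s''(x_i). With h_i = 1, 1, 1, 1 and divided differences Δ_i = -3, 3, 0, -8, the continuity of s' gives the tridiagonal system
  1·M_0 + 4·M_1 + 1·M_2 = 6(Δ_1 - Δ_0) = 36
  1·M_1 + 4·M_2 + 1·M_3 = 6(Δ_2 - Δ_1) = -18
  1·M_2 + 4·M_3 + 1·M_4 = 6(Δ_3 - Δ_2) = -48
Natural end conditions: M_0 = M_4 = 0.
Hence M_0 = 0, M_1 = 141/14, M_2 = -30/7, M_3 = -153/14, M_4 = 0.
On [5, 6], s(x) = 5 - 61/14·(x - 5) - 153/28·(x - 5)² + 51/28·(x - 5)³.
With (x - 5) = 3/4: s(23/4) = -1027/1792.

-0.5731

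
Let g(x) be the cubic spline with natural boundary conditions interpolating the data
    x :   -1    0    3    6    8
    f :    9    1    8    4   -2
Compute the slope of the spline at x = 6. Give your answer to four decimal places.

Let σ_i = g''(x_i). Step sizes h_i = 1, 3, 3, 2; slopes of the chords Δ_i = (y_(i+1) - y_i)/h_i = -8, 7/3, -4/3, -3.
  1·σ_0 + 8·σ_1 + 3·σ_2 = 6(Δ_1 - Δ_0) = 62
  3·σ_1 + 12·σ_2 + 3·σ_3 = 6(Δ_2 - Δ_1) = -22
  3·σ_2 + 10·σ_3 + 2·σ_4 = 6(Δ_3 - Δ_2) = -10
Natural end conditions: σ_0 = σ_4 = 0.
Solving the tridiagonal system: σ_0 = 0, σ_1 = 1242/133, σ_2 = -1690/399, σ_3 = 36/133, σ_4 = 0.
On [6, 8], g'(x) = b_3 + 2c_3·(x - 6) + 3d_3·(x - 6)² with b_3 = Δ_3 - h_3(2σ_3 + σ_4)/6 = -423/133, c_3 = σ_3/2 = 18/133, d_3 = (σ_4 - σ_3)/(6h_3) = -3/133. So g'(6) = -423/133.

-3.1805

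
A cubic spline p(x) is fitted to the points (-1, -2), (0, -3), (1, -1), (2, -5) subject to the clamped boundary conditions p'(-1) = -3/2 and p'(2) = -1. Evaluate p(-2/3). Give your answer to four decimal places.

-2.5951

Put M_i = p'' at the i-th knot. Here h = (1, 1, 1) and Δ = (-1, 2, -4), so the interior equations h_(i-1)·M_(i-1) + 2(h_(i-1)+h_i)·M_i + h_i·M_(i+1) = 6(Δ_i − Δ_(i-1)) read
  1·M_0 + 4·M_1 + 1·M_2 = 6(Δ_1 - Δ_0) = 18
  1·M_1 + 4·M_2 + 1·M_3 = 6(Δ_2 - Δ_1) = -36
Clamped end conditions give two more equations: 2h_0·M_0 + h_0·M_1 = 6(Δ_0 - p'(-1)) = 3 and h_2·M_2 + 2h_2·M_3 = 6(p'(2) - Δ_2) = 18.
Forward elimination and back-substitution give M_0 = -46/15, M_1 = 137/15, M_2 = -232/15, M_3 = 251/15.
On [-1, 0], p(x) = -2 - 3/2·(x + 1) - 23/15·(x + 1)² + 61/30·(x + 1)³.
With (x + 1) = 1/3: p(-2/3) = -1051/405.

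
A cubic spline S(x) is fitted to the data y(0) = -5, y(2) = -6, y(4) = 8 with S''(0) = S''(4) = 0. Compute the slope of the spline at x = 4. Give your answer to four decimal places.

8.8750

Write M_i for S''(x_i). With h_i = 2, 2 and divided differences Δ_i = -1/2, 7, the continuity of S' gives the tridiagonal system
  2·M_0 + 8·M_1 + 2·M_2 = 6(Δ_1 - Δ_0) = 45
Natural end conditions: M_0 = M_2 = 0.
Forward elimination and back-substitution give M_0 = 0, M_1 = 45/8, M_2 = 0.
On [2, 4], S'(x) = b_1 + 2c_1·(x - 2) + 3d_1·(x - 2)² with b_1 = Δ_1 - h_1(2M_1 + M_2)/6 = 13/4, c_1 = M_1/2 = 45/16, d_1 = (M_2 - M_1)/(6h_1) = -15/32. So S'(4) = 71/8.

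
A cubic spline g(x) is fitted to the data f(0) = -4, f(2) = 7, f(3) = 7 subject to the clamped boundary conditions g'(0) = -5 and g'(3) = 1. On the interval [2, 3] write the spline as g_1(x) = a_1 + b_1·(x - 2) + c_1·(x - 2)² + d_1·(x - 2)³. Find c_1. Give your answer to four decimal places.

With m_i denoting the second derivative at x_i, h_i = 2, 1, and Δ_i = (y_(i+1) − y_i)/h_i = 11/2, 0:
  2·m_0 + 6·m_1 + 1·m_2 = 6(Δ_1 - Δ_0) = -33
Clamped end conditions give two more equations: 2h_0·m_0 + h_0·m_1 = 6(Δ_0 - g'(0)) = 63 and h_1·m_1 + 2h_1·m_2 = 6(g'(3) - Δ_1) = 6.
Solving: m_0 = 93/4, m_1 = -15, m_2 = 21/2.
On [2, 3], with g_1(x) = a_1 + b_1·(x - 2) + c_1·(x - 2)² + d_1·(x - 2)³: c_1 = m_1/2 = -15/2, d_1 = (m_2 - m_1)/(6h_1) = 17/4, b_1 = Δ_1 - h_1(2m_1 + m_2)/6 = 13/4.

-7.5000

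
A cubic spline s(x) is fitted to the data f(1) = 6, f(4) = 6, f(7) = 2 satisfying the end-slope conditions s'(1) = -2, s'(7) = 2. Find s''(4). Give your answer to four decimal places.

-2.6667

Write M_i for s''(x_i). With h_i = 3, 3 and divided differences Δ_i = 0, -4/3, the continuity of s' gives the tridiagonal system
  3·M_0 + 12·M_1 + 3·M_2 = 6(Δ_1 - Δ_0) = -8
Clamped end conditions give two more equations: 2h_0·M_0 + h_0·M_1 = 6(Δ_0 - s'(1)) = 12 and h_1·M_1 + 2h_1·M_2 = 6(s'(7) - Δ_1) = 20.
Forward elimination and back-substitution give M_0 = 10/3, M_1 = -8/3, M_2 = 14/3.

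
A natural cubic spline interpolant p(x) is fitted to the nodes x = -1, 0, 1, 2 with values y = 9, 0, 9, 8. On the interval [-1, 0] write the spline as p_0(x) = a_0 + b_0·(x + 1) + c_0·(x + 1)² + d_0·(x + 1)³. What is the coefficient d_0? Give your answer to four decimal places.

5.4667

Write M_i for p''(x_i). With h_i = 1, 1, 1 and divided differences Δ_i = -9, 9, -1, the continuity of p' gives the tridiagonal system
  1·M_0 + 4·M_1 + 1·M_2 = 6(Δ_1 - Δ_0) = 108
  1·M_1 + 4·M_2 + 1·M_3 = 6(Δ_2 - Δ_1) = -60
Natural end conditions: M_0 = M_3 = 0.
Solving: M_0 = 0, M_1 = 164/5, M_2 = -116/5, M_3 = 0.
On [-1, 0], with p_0(x) = a_0 + b_0·(x + 1) + c_0·(x + 1)² + d_0·(x + 1)³: c_0 = M_0/2 = 0, d_0 = (M_1 - M_0)/(6h_0) = 82/15, b_0 = Δ_0 - h_0(2M_0 + M_1)/6 = -217/15.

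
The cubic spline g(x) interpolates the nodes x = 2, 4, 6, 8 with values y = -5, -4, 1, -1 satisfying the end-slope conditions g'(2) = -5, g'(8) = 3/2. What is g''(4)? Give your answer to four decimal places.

0.5667

Put m_i = g'' at the i-th knot. Here h = (2, 2, 2) and Δ = (1/2, 5/2, -1), so the interior equations h_(i-1)·m_(i-1) + 2(h_(i-1)+h_i)·m_i + h_i·m_(i+1) = 6(Δ_i − Δ_(i-1)) read
  2·m_0 + 8·m_1 + 2·m_2 = 6(Δ_1 - Δ_0) = 12
  2·m_1 + 8·m_2 + 2·m_3 = 6(Δ_2 - Δ_1) = -21
Clamped end conditions give two more equations: 2h_0·m_0 + h_0·m_1 = 6(Δ_0 - g'(2)) = 33 and h_2·m_2 + 2h_2·m_3 = 6(g'(8) - Δ_2) = 15.
Solving: m_0 = 239/30, m_1 = 17/30, m_2 = -127/30, m_3 = 88/15.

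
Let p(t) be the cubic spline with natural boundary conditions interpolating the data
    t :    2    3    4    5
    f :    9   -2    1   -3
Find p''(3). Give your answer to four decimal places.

25.2000

Let M_i = p''(x_i). Step sizes h_i = 1, 1, 1; slopes of the chords Δ_i = (y_(i+1) - y_i)/h_i = -11, 3, -4.
  1·M_0 + 4·M_1 + 1·M_2 = 6(Δ_1 - Δ_0) = 84
  1·M_1 + 4·M_2 + 1·M_3 = 6(Δ_2 - Δ_1) = -42
Natural end conditions: M_0 = M_3 = 0.
Solving: M_0 = 0, M_1 = 126/5, M_2 = -84/5, M_3 = 0.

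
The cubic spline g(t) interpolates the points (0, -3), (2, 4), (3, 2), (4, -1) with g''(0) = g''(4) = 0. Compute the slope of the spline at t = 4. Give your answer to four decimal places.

With M_i denoting the second derivative at x_i, h_i = 2, 1, 1, and Δ_i = (y_(i+1) − y_i)/h_i = 7/2, -2, -3:
  2·M_0 + 6·M_1 + 1·M_2 = 6(Δ_1 - Δ_0) = -33
  1·M_1 + 4·M_2 + 1·M_3 = 6(Δ_2 - Δ_1) = -6
Natural end conditions: M_0 = M_3 = 0.
Solving: M_0 = 0, M_1 = -126/23, M_2 = -3/23, M_3 = 0.
On [3, 4], g'(t) = b_2 + 2c_2·(t - 3) + 3d_2·(t - 3)² with b_2 = Δ_2 - h_2(2M_2 + M_3)/6 = -68/23, c_2 = M_2/2 = -3/46, d_2 = (M_3 - M_2)/(6h_2) = 1/46. So g'(4) = -139/46.

-3.0217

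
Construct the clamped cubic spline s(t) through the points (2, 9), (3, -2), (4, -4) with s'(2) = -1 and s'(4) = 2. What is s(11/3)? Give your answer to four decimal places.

Write σ_i for s''(x_i). With h_i = 1, 1 and divided differences Δ_i = -11, -2, the continuity of s' gives the tridiagonal system
  1·σ_0 + 4·σ_1 + 1·σ_2 = 6(Δ_1 - Δ_0) = 54
Clamped end conditions give two more equations: 2h_0·σ_0 + h_0·σ_1 = 6(Δ_0 - s'(2)) = -60 and h_1·σ_1 + 2h_1·σ_2 = 6(s'(4) - Δ_1) = 24.
Hence σ_0 = -42, σ_1 = 24, σ_2 = 0.
On [3, 4], s(t) = -2 - 10·(t - 3) + 12·(t - 3)² - 4·(t - 3)³.
With (t - 3) = 2/3: s(11/3) = -122/27.

-4.5185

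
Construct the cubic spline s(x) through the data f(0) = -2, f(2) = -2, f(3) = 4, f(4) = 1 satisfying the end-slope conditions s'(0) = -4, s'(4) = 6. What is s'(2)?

Put m_i = s'' at the i-th knot. Here h = (2, 1, 1) and Δ = (0, 6, -3), so the interior equations h_(i-1)·m_(i-1) + 2(h_(i-1)+h_i)·m_i + h_i·m_(i+1) = 6(Δ_i − Δ_(i-1)) read
  2·m_0 + 6·m_1 + 1·m_2 = 6(Δ_1 - Δ_0) = 36
  1·m_1 + 4·m_2 + 1·m_3 = 6(Δ_2 - Δ_1) = -54
Clamped end conditions give two more equations: 2h_0·m_0 + h_0·m_1 = 6(Δ_0 - s'(0)) = 24 and h_2·m_2 + 2h_2·m_3 = 6(s'(4) - Δ_2) = 54.
Solving the tridiagonal system: m_0 = 1, m_1 = 10, m_2 = -26, m_3 = 40.
On [2, 3], s'(x) = b_1 + 2c_1·(x - 2) + 3d_1·(x - 2)² with b_1 = Δ_1 - h_1(2m_1 + m_2)/6 = 7, c_1 = m_1/2 = 5, d_1 = (m_2 - m_1)/(6h_1) = -6. So s'(2) = 7.

7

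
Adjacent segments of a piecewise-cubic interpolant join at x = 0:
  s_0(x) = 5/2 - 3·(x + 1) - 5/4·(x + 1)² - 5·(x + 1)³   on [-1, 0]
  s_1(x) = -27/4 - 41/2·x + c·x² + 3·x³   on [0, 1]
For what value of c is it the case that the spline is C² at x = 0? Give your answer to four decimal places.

-16.2500

s_0''(x) = -5/2 - 30·(x + 1), so s_0''(0) = -65/2. On the right, s_1''(0) = 2c, so c = -65/4.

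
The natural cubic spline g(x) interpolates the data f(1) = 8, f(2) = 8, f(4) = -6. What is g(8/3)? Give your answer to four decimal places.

5.0617

With M_i denoting the second derivative at x_i, h_i = 1, 2, and Δ_i = (y_(i+1) − y_i)/h_i = 0, -7:
  1·M_0 + 6·M_1 + 2·M_2 = 6(Δ_1 - Δ_0) = -42
Natural end conditions: M_0 = M_2 = 0.
Forward elimination and back-substitution give M_0 = 0, M_1 = -7, M_2 = 0.
On [2, 4], g(x) = 8 - 7/3·(x - 2) - 7/2·(x - 2)² + 7/12·(x - 2)³.
With (x - 2) = 2/3: g(8/3) = 410/81.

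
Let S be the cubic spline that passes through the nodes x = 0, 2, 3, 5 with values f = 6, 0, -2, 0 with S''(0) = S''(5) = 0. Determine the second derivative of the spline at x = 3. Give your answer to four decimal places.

Put σ_i = S'' at the i-th knot. Here h = (2, 1, 2) and Δ = (-3, -2, 1), so the interior equations h_(i-1)·σ_(i-1) + 2(h_(i-1)+h_i)·σ_i + h_i·σ_(i+1) = 6(Δ_i − Δ_(i-1)) read
  2·σ_0 + 6·σ_1 + 1·σ_2 = 6(Δ_1 - Δ_0) = 6
  1·σ_1 + 6·σ_2 + 2·σ_3 = 6(Δ_2 - Δ_1) = 18
Natural end conditions: σ_0 = σ_3 = 0.
Solving: σ_0 = 0, σ_1 = 18/35, σ_2 = 102/35, σ_3 = 0.

2.9143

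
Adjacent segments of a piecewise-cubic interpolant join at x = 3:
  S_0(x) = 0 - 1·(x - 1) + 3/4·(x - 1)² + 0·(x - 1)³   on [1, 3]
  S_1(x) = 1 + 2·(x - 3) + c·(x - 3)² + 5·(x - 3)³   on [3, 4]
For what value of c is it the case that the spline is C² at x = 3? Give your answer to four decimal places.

0.7500

S_0''(x) = 3/2 + 0·(x - 1), so S_0''(3) = 3/2. On the right, S_1''(3) = 2c, so c = 3/4.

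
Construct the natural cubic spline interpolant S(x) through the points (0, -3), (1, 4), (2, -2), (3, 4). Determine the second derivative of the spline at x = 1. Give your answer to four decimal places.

Put M_i = S'' at the i-th knot. Here h = (1, 1, 1) and Δ = (7, -6, 6), so the interior equations h_(i-1)·M_(i-1) + 2(h_(i-1)+h_i)·M_i + h_i·M_(i+1) = 6(Δ_i − Δ_(i-1)) read
  1·M_0 + 4·M_1 + 1·M_2 = 6(Δ_1 - Δ_0) = -78
  1·M_1 + 4·M_2 + 1·M_3 = 6(Δ_2 - Δ_1) = 72
Natural end conditions: M_0 = M_3 = 0.
Solving: M_0 = 0, M_1 = -128/5, M_2 = 122/5, M_3 = 0.

-25.6000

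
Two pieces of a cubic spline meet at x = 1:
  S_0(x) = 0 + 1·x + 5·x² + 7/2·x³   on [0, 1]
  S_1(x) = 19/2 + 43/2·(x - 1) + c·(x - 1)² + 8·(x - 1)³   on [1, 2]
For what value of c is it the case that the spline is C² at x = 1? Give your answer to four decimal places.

S_0''(x) = 10 + 21·x, so S_0''(1) = 31. On the right, S_1''(1) = 2c, so c = 31/2.

15.5000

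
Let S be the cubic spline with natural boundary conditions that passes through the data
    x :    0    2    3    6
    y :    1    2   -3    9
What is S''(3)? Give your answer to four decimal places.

7.5957

With M_i denoting the second derivative at x_i, h_i = 2, 1, 3, and Δ_i = (y_(i+1) − y_i)/h_i = 1/2, -5, 4:
  2·M_0 + 6·M_1 + 1·M_2 = 6(Δ_1 - Δ_0) = -33
  1·M_1 + 8·M_2 + 3·M_3 = 6(Δ_2 - Δ_1) = 54
Natural end conditions: M_0 = M_3 = 0.
Solving: M_0 = 0, M_1 = -318/47, M_2 = 357/47, M_3 = 0.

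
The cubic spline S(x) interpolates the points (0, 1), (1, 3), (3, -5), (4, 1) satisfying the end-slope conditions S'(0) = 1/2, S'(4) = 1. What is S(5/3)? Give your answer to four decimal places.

0.1259

Put σ_i = S'' at the i-th knot. Here h = (1, 2, 1) and Δ = (2, -4, 6), so the interior equations h_(i-1)·σ_(i-1) + 2(h_(i-1)+h_i)·σ_i + h_i·σ_(i+1) = 6(Δ_i − Δ_(i-1)) read
  1·σ_0 + 6·σ_1 + 2·σ_2 = 6(Δ_1 - Δ_0) = -36
  2·σ_1 + 6·σ_2 + 1·σ_3 = 6(Δ_2 - Δ_1) = 60
Clamped end conditions give two more equations: 2h_0·σ_0 + h_0·σ_1 = 6(Δ_0 - S'(0)) = 9 and h_2·σ_2 + 2h_2·σ_3 = 6(S'(4) - Δ_2) = -30.
Forward elimination and back-substitution give σ_0 = 58/5, σ_1 = -71/5, σ_2 = 94/5, σ_3 = -122/5.
On [1, 3], S(x) = 3 - 4/5·(x - 1) - 71/10·(x - 1)² + 11/4·(x - 1)³.
With (x - 1) = 2/3: S(5/3) = 17/135.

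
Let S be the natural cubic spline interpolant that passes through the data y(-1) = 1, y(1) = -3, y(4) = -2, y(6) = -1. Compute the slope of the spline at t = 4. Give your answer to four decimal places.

With m_i denoting the second derivative at x_i, h_i = 2, 3, 2, and Δ_i = (y_(i+1) − y_i)/h_i = -2, 1/3, 1/2:
  2·m_0 + 10·m_1 + 3·m_2 = 6(Δ_1 - Δ_0) = 14
  3·m_1 + 10·m_2 + 2·m_3 = 6(Δ_2 - Δ_1) = 1
Natural end conditions: m_0 = m_3 = 0.
Solving the tridiagonal system: m_0 = 0, m_1 = 137/91, m_2 = -32/91, m_3 = 0.
On [4, 6], S'(t) = b_2 + 2c_2·(t - 4) + 3d_2·(t - 4)² with b_2 = Δ_2 - h_2(2m_2 + m_3)/6 = 401/546, c_2 = m_2/2 = -16/91, d_2 = (m_3 - m_2)/(6h_2) = 8/273. So S'(4) = 401/546.

0.7344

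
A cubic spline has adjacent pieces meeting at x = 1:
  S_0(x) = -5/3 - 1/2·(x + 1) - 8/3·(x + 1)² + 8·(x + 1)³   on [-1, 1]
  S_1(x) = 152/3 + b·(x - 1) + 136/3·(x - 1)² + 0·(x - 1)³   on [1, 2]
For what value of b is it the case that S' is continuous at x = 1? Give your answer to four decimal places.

S_0'(x) = -1/2 - 16/3·(x + 1) + 24·(x + 1)², so S_0'(1) = 509/6. On the right, S_1'(1) = b, so b = 509/6.

84.8333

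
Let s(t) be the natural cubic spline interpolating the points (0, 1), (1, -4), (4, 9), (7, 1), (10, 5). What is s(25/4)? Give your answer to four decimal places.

3.5729

Write m_i for s''(x_i). With h_i = 1, 3, 3, 3 and divided differences Δ_i = -5, 13/3, -8/3, 4/3, the continuity of s' gives the tridiagonal system
  1·m_0 + 8·m_1 + 3·m_2 = 6(Δ_1 - Δ_0) = 56
  3·m_1 + 12·m_2 + 3·m_3 = 6(Δ_2 - Δ_1) = -42
  3·m_2 + 12·m_3 + 3·m_4 = 6(Δ_3 - Δ_2) = 24
Natural end conditions: m_0 = m_4 = 0.
Hence m_0 = 0, m_1 = 86/9, m_2 = -184/27, m_3 = 100/27, m_4 = 0.
On [4, 7], s(t) = 9 + 62/27·(t - 4) - 92/27·(t - 4)² + 142/243·(t - 4)³.
With (t - 4) = 9/4: s(25/4) = 343/96.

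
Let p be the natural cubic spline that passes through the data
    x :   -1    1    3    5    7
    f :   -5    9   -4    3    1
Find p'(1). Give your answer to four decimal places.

Let M_i = p''(x_i). Step sizes h_i = 2, 2, 2, 2; slopes of the chords Δ_i = (y_(i+1) - y_i)/h_i = 7, -13/2, 7/2, -1.
  2·M_0 + 8·M_1 + 2·M_2 = 6(Δ_1 - Δ_0) = -81
  2·M_1 + 8·M_2 + 2·M_3 = 6(Δ_2 - Δ_1) = 60
  2·M_2 + 8·M_3 + 2·M_4 = 6(Δ_3 - Δ_2) = -27
Natural end conditions: M_0 = M_4 = 0.
Solving the tridiagonal system: M_0 = 0, M_1 = -741/56, M_2 = 87/7, M_3 = -363/56, M_4 = 0.
On [1, 3], p'(x) = b_1 + 2c_1·(x - 1) + 3d_1·(x - 1)² with b_1 = Δ_1 - h_1(2M_1 + M_2)/6 = -51/28, c_1 = M_1/2 = -741/112, d_1 = (M_2 - M_1)/(6h_1) = 479/224. So p'(1) = -51/28.

-1.8214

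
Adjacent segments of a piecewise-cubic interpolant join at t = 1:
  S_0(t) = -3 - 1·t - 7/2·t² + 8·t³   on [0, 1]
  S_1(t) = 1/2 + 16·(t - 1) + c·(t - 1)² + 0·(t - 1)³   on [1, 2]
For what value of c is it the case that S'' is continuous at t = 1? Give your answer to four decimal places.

20.5000

S_0''(t) = -7 + 48·t, so S_0''(1) = 41. On the right, S_1''(1) = 2c, so c = 41/2.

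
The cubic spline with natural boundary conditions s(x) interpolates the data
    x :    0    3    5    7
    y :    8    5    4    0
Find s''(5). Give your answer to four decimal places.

-1.2632

Write M_i for s''(x_i). With h_i = 3, 2, 2 and divided differences Δ_i = -1, -1/2, -2, the continuity of s' gives the tridiagonal system
  3·M_0 + 10·M_1 + 2·M_2 = 6(Δ_1 - Δ_0) = 3
  2·M_1 + 8·M_2 + 2·M_3 = 6(Δ_2 - Δ_1) = -9
Natural end conditions: M_0 = M_3 = 0.
Solving: M_0 = 0, M_1 = 21/38, M_2 = -24/19, M_3 = 0.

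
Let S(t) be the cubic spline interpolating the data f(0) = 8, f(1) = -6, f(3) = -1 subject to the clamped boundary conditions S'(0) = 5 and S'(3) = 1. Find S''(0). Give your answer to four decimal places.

Put M_i = S'' at the i-th knot. Here h = (1, 2) and Δ = (-14, 5/2), so the interior equations h_(i-1)·M_(i-1) + 2(h_(i-1)+h_i)·M_i + h_i·M_(i+1) = 6(Δ_i − Δ_(i-1)) read
  1·M_0 + 6·M_1 + 2·M_2 = 6(Δ_1 - Δ_0) = 99
Clamped end conditions give two more equations: 2h_0·M_0 + h_0·M_1 = 6(Δ_0 - S'(0)) = -114 and h_1·M_1 + 2h_1·M_2 = 6(S'(3) - Δ_1) = -9.
Solving: M_0 = -449/6, M_1 = 107/3, M_2 = -241/12.

-74.8333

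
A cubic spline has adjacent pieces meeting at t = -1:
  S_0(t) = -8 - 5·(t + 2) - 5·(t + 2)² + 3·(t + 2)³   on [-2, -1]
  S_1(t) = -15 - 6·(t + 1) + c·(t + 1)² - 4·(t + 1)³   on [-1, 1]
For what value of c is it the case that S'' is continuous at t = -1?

S_0''(t) = -10 + 18·(t + 2), so S_0''(-1) = 8. On the right, S_1''(-1) = 2c, so c = 4.

4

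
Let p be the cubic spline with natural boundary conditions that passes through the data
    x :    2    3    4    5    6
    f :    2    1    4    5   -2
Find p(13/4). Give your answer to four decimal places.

Let m_i = p''(x_i). Step sizes h_i = 1, 1, 1, 1; slopes of the chords Δ_i = (y_(i+1) - y_i)/h_i = -1, 3, 1, -7.
  1·m_0 + 4·m_1 + 1·m_2 = 6(Δ_1 - Δ_0) = 24
  1·m_1 + 4·m_2 + 1·m_3 = 6(Δ_2 - Δ_1) = -12
  1·m_2 + 4·m_3 + 1·m_4 = 6(Δ_3 - Δ_2) = -48
Natural end conditions: m_0 = m_4 = 0.
Hence m_0 = 0, m_1 = 45/7, m_2 = -12/7, m_3 = -81/7, m_4 = 0.
On [3, 4], p(x) = 1 + 8/7·(x - 3) + 45/14·(x - 3)² - 19/14·(x - 3)³.
With (x - 3) = 1/4: p(13/4) = 1313/896.

1.4654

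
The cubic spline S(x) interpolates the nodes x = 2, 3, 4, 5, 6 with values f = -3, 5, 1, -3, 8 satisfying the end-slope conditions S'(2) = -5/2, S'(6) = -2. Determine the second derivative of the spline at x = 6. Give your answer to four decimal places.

With M_i denoting the second derivative at x_i, h_i = 1, 1, 1, 1, and Δ_i = (y_(i+1) − y_i)/h_i = 8, -4, -4, 11:
  1·M_0 + 4·M_1 + 1·M_2 = 6(Δ_1 - Δ_0) = -72
  1·M_1 + 4·M_2 + 1·M_3 = 6(Δ_2 - Δ_1) = 0
  1·M_2 + 4·M_3 + 1·M_4 = 6(Δ_3 - Δ_2) = 90
Clamped end conditions give two more equations: 2h_0·M_0 + h_0·M_1 = 6(Δ_0 - S'(2)) = 63 and h_3·M_3 + 2h_3·M_4 = 6(S'(6) - Δ_3) = -78.
Forward elimination and back-substitution give M_0 = 2575/56, M_1 = -811/28, M_2 = -17/8, M_3 = 1049/28, M_4 = -3233/56.

-57.7321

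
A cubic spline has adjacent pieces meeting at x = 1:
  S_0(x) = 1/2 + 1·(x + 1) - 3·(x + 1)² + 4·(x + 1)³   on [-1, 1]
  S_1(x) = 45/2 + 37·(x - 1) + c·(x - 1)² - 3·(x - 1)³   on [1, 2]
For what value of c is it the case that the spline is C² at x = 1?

S_0''(x) = -6 + 24·(x + 1), so S_0''(1) = 42. On the right, S_1''(1) = 2c, so c = 21.

21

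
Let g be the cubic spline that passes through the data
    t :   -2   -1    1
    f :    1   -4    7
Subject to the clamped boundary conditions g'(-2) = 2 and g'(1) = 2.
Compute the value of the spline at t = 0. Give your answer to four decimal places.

0.1875

With σ_i denoting the second derivative at x_i, h_i = 1, 2, and Δ_i = (y_(i+1) − y_i)/h_i = -5, 11/2:
  1·σ_0 + 6·σ_1 + 2·σ_2 = 6(Δ_1 - Δ_0) = 63
Clamped end conditions give two more equations: 2h_0·σ_0 + h_0·σ_1 = 6(Δ_0 - g'(-2)) = -42 and h_1·σ_1 + 2h_1·σ_2 = 6(g'(1) - Δ_1) = -21.
Solving the tridiagonal system: σ_0 = -63/2, σ_1 = 21, σ_2 = -63/4.
On [-1, 1], g(t) = -4 - 13/4·(t + 1) + 21/2·(t + 1)² - 49/16·(t + 1)³.
With (t + 1) = 1: g(0) = 3/16.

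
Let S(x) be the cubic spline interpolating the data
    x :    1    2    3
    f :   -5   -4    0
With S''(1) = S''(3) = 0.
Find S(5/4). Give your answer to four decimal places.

-4.9258

Write M_i for S''(x_i). With h_i = 1, 1 and divided differences Δ_i = 1, 4, the continuity of S' gives the tridiagonal system
  1·M_0 + 4·M_1 + 1·M_2 = 6(Δ_1 - Δ_0) = 18
Natural end conditions: M_0 = M_2 = 0.
Forward elimination and back-substitution give M_0 = 0, M_1 = 9/2, M_2 = 0.
On [1, 2], S(x) = -5 + 1/4·(x - 1) + 0·(x - 1)² + 3/4·(x - 1)³.
With (x - 1) = 1/4: S(5/4) = -1261/256.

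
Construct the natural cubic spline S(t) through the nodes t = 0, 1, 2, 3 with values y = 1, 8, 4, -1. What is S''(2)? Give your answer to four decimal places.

Let m_i = S''(x_i). Step sizes h_i = 1, 1, 1; slopes of the chords Δ_i = (y_(i+1) - y_i)/h_i = 7, -4, -5.
  1·m_0 + 4·m_1 + 1·m_2 = 6(Δ_1 - Δ_0) = -66
  1·m_1 + 4·m_2 + 1·m_3 = 6(Δ_2 - Δ_1) = -6
Natural end conditions: m_0 = m_3 = 0.
Solving: m_0 = 0, m_1 = -86/5, m_2 = 14/5, m_3 = 0.

2.8000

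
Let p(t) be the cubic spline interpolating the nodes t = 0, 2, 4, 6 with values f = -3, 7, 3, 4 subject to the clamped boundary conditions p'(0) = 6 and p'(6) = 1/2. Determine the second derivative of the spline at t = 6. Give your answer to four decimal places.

Write σ_i for p''(x_i). With h_i = 2, 2, 2 and divided differences Δ_i = 5, -2, 1/2, the continuity of p' gives the tridiagonal system
  2·σ_0 + 8·σ_1 + 2·σ_2 = 6(Δ_1 - Δ_0) = -42
  2·σ_1 + 8·σ_2 + 2·σ_3 = 6(Δ_2 - Δ_1) = 15
Clamped end conditions give two more equations: 2h_0·σ_0 + h_0·σ_1 = 6(Δ_0 - p'(0)) = -6 and h_2·σ_2 + 2h_2·σ_3 = 6(p'(6) - Δ_2) = 0.
Solving: σ_0 = 28/15, σ_1 = -101/15, σ_2 = 61/15, σ_3 = -61/30.

-2.0333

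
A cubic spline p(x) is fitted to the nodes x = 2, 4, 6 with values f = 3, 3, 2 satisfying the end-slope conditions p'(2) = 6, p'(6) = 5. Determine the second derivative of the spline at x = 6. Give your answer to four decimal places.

Let M_i = p''(x_i). Step sizes h_i = 2, 2; slopes of the chords Δ_i = (y_(i+1) - y_i)/h_i = 0, -1/2.
  2·M_0 + 8·M_1 + 2·M_2 = 6(Δ_1 - Δ_0) = -3
Clamped end conditions give two more equations: 2h_0·M_0 + h_0·M_1 = 6(Δ_0 - p'(2)) = -36 and h_1·M_1 + 2h_1·M_2 = 6(p'(6) - Δ_1) = 33.
Solving the tridiagonal system: M_0 = -71/8, M_1 = -1/4, M_2 = 67/8.

8.3750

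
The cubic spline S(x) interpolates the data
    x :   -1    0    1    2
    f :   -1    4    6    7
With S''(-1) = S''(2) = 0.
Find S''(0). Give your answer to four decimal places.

-4.4000

Write σ_i for S''(x_i). With h_i = 1, 1, 1 and divided differences Δ_i = 5, 2, 1, the continuity of S' gives the tridiagonal system
  1·σ_0 + 4·σ_1 + 1·σ_2 = 6(Δ_1 - Δ_0) = -18
  1·σ_1 + 4·σ_2 + 1·σ_3 = 6(Δ_2 - Δ_1) = -6
Natural end conditions: σ_0 = σ_3 = 0.
Hence σ_0 = 0, σ_1 = -22/5, σ_2 = -2/5, σ_3 = 0.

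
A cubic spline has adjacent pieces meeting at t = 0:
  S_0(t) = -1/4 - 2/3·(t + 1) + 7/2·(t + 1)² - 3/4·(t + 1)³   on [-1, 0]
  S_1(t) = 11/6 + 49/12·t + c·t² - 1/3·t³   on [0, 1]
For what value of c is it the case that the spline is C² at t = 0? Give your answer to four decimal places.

S_0''(t) = 7 - 9/2·(t + 1), so S_0''(0) = 5/2. On the right, S_1''(0) = 2c, so c = 5/4.

1.2500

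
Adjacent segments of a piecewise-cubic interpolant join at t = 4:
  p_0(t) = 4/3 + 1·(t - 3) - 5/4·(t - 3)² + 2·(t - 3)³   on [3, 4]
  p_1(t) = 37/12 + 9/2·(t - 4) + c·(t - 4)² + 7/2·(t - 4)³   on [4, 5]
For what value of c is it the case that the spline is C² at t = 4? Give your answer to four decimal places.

4.7500

p_0''(t) = -5/2 + 12·(t - 3), so p_0''(4) = 19/2. On the right, p_1''(4) = 2c, so c = 19/4.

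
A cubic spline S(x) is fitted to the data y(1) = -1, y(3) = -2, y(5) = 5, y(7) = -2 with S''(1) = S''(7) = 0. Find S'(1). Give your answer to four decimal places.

Put m_i = S'' at the i-th knot. Here h = (2, 2, 2) and Δ = (-1/2, 7/2, -7/2), so the interior equations h_(i-1)·m_(i-1) + 2(h_(i-1)+h_i)·m_i + h_i·m_(i+1) = 6(Δ_i − Δ_(i-1)) read
  2·m_0 + 8·m_1 + 2·m_2 = 6(Δ_1 - Δ_0) = 24
  2·m_1 + 8·m_2 + 2·m_3 = 6(Δ_2 - Δ_1) = -42
Natural end conditions: m_0 = m_3 = 0.
Solving the tridiagonal system: m_0 = 0, m_1 = 23/5, m_2 = -32/5, m_3 = 0.
On [1, 3], S'(x) = b_0 + 2c_0·(x - 1) + 3d_0·(x - 1)² with b_0 = Δ_0 - h_0(2m_0 + m_1)/6 = -61/30, c_0 = m_0/2 = 0, d_0 = (m_1 - m_0)/(6h_0) = 23/60. So S'(1) = -61/30.

-2.0333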